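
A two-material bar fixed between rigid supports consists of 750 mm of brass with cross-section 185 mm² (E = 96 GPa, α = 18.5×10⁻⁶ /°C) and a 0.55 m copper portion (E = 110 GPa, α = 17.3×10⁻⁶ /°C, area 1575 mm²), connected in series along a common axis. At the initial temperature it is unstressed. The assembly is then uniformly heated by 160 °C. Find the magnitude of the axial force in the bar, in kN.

P ≈ 82.4 kN (compressive)

With the walls removed the bar would change length by δ_free = Σ αᵢΔT Lᵢ = 18.5×10⁻⁶×160×750 + 17.3×10⁻⁶×160×550 = 3.742 mm.
The walls prevent any net length change, so an axial force P (same in every segment) develops. Compatibility: P · Σ Lᵢ/(AᵢEᵢ) = δ_free.
Σ Lᵢ/(AᵢEᵢ) = 750/(185×96×10³) + 550/(1575×110×10³) = 4.54×10⁻⁵ mm/N.
So P = 3.742 / 4.54×10⁻⁵ = 82.42 kN, compressive.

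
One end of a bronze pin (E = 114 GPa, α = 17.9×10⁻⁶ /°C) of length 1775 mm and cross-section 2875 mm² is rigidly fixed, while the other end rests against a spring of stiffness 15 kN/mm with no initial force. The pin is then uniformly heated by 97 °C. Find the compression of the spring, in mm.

The unrestrained thermal change is αΔT L = 17.9×10⁻⁶ × 97 × 1775 = 3.082 mm.
With a force P in the spring, the elastic change of the pin is PL/(AE) and that of the spring is P/k; compatibility requires their sum to equal δ_free.
P [ L/(AE) + 1/k ] = δ_free → P [ 1775/(2875×114×10³) + 1/(15×10³) ] = 3.082.
P = 3.082 / 7.208×10⁻⁵ = 42760 N.
Spring compression = P/k = 42760/(15×10³) = 2.85 mm.

δ ≈ 2.85 mm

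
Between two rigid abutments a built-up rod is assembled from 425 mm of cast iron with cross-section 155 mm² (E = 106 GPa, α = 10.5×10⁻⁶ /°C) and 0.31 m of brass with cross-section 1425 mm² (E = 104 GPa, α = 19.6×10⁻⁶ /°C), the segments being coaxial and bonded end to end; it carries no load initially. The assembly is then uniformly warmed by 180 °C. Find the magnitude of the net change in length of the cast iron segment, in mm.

If the supports were absent, the total length change would be Σ αᵢΔT Lᵢ = 10.5×10⁻⁶×180×425 + 19.6×10⁻⁶×180×310 = 1.897 mm.
The rigid supports impose zero overall length change; the single axial force P common to all segments must satisfy P Σ Lᵢ/(AᵢEᵢ) = δ_free.
The series flexibility is Σ Lᵢ/(AᵢEᵢ) = 425/(155×106×10³) + 310/(1425×104×10³) = 2.796×10⁻⁵ mm/N.
Hence P = δ_free / Σ(L/AE) = 1.897/2.796×10⁻⁵ = 67.85 kN (compressive).
For the cast iron segment, free thermal change = 10.5×10⁻⁶×180×425 = 0.8033 mm and elastic change from P = 67850×425/(155×106×10³) = 1.755 mm; these oppose, so the net change is 0.952 mm (segment shortens).

|ΔL| ≈ 0.952 mm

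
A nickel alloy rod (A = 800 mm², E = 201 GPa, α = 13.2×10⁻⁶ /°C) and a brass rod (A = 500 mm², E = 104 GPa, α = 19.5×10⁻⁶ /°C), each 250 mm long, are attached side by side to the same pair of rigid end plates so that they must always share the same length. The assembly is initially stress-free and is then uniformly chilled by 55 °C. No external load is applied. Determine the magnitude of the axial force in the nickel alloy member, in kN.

P ≈ 13.6 kN (compressive in the nickel alloy)

The brass has the larger α, so on cooling it would change length more than the nickel alloy if both were free. The rigid plates force a common final length, so the brass is put into tension and the nickel alloy into compression, with equal and opposite forces P (no external load).
Setting the final lengths equal and cancelling L: (α₁ − α₂)ΔT = P/(A₁E₁) + P/(A₂E₂).
|α₁ − α₂|·ΔT = 6.3×10⁻⁶ × 55 = 0.0003465.
1/(A₁E₁) + 1/(A₂E₂) = 1/(800×201×10³) + 1/(500×104×10³) = 2.545×10⁻⁸ N⁻¹.
So P = 0.0003465 / 2.545×10⁻⁸ = 13.62 kN.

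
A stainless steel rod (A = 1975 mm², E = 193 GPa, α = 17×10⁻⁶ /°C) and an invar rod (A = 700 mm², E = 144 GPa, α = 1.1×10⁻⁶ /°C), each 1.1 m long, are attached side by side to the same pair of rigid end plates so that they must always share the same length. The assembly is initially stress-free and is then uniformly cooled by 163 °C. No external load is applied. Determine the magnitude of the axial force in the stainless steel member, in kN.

The stainless steel has the larger α, so on cooling it would change length more than the invar if both were free. The rigid plates force a common final length, so the stainless steel is put into tension and the invar into compression, with equal and opposite forces P (no external load).
Compatibility of the two members (thermal + elastic change equal): (α₁ − α₂)ΔT = P·[1/(A₁E₁) + 1/(A₂E₂)].
|α₁ − α₂|·ΔT = 15.9×10⁻⁶ × 163 = 0.002592.
1/(A₁E₁) + 1/(A₂E₂) = 1/(1975×193×10³) + 1/(700×144×10³) = 1.254×10⁻⁸ N⁻¹.
So P = 0.002592 / 1.254×10⁻⁸ = 206.6 kN.

P ≈ 207 kN (tensile in the stainless steel)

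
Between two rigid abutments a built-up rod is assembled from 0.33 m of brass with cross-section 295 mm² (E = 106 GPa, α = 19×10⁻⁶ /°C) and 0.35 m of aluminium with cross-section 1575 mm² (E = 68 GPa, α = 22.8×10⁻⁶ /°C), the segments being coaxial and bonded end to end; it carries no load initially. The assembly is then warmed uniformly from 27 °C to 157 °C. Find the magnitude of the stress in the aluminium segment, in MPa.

Free thermal expansion of the whole bar: Σ αᵢΔT Lᵢ = 19×10⁻⁶×130×330 + 22.8×10⁻⁶×130×350 = 1.852 mm.
The rigid supports impose zero overall length change; the single axial force P common to all segments must satisfy P Σ Lᵢ/(AᵢEᵢ) = δ_free.
Σ Lᵢ/(AᵢEᵢ) = 330/(295×106×10³) + 350/(1575×68×10³) = 1.382×10⁻⁵ mm/N.
P = 1.852 / 1.382×10⁻⁵ = 134000 N = 134 kN, compressive.
σ_{aluminium} = P / A = 134000 / 1575 = 85.1 MPa.

σ ≈ 85.1 MPa (compressive)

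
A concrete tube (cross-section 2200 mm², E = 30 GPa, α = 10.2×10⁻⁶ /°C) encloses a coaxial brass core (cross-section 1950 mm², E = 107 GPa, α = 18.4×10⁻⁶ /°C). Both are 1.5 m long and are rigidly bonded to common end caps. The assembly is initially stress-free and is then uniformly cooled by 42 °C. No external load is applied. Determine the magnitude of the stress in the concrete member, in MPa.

σ ≈ 7.85 MPa (compressive)

The brass has the larger α, so on cooling it would change length more than the concrete if both were free. The rigid plates force a common final length, so the brass is put into tension and the concrete into compression, with equal and opposite forces P (no external load).
Setting the final lengths equal and cancelling L: (α₁ − α₂)ΔT = P/(A₁E₁) + P/(A₂E₂).
|α₁ − α₂|·ΔT = 8.2×10⁻⁶ × 42 = 0.0003444.
1/(A₁E₁) + 1/(A₂E₂) = 1/(2200×30×10³) + 1/(1950×107×10³) = 1.994×10⁻⁸ N⁻¹.
So P = 0.0003444 / 1.994×10⁻⁸ = 17.27 kN.
σ_{concrete} = P/A₁ = 17270/2200 = 7.849 MPa, compressive.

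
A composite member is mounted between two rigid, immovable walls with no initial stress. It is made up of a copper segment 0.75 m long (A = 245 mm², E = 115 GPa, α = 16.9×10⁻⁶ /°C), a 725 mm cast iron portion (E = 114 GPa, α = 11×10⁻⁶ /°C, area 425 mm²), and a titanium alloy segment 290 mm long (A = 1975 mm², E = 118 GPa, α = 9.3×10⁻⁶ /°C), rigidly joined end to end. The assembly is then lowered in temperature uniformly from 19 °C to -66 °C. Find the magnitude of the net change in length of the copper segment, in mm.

Free thermal contraction of the whole bar: Σ αᵢΔT Lᵢ = 16.9×10⁻⁶×85×750 + 11×10⁻⁶×85×725 + 9.3×10⁻⁶×85×290 = 1.984 mm.
The rigid supports impose zero overall length change; the single axial force P common to all segments must satisfy P Σ Lᵢ/(AᵢEᵢ) = δ_free.
Σ Lᵢ/(AᵢEᵢ) = 750/(245×115×10³) + 725/(425×114×10³) + 290/(1975×118×10³) = 4.283×10⁻⁵ mm/N.
So P = 1.984 / 4.283×10⁻⁵ = 46.34 kN, tensile.
For the copper segment, free thermal change = 16.9×10⁻⁶×85×750 = 1.077 mm and elastic change from P = 46340×750/(245×115×10³) = 1.233 mm; these oppose, so the net change is 0.156 mm (segment lengthens).

|ΔL| ≈ 0.156 mm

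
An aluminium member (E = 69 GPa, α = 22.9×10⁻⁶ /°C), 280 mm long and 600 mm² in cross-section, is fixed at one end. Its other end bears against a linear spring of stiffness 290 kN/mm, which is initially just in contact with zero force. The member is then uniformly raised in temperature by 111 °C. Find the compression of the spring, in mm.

δ ≈ 0.24 mm

Free thermal expansion: δ_free = αΔT L = 22.9×10⁻⁶ × 111 × 280 = 0.7117 mm.
Let P be the compressive force at the spring. The member shortens elastically by PL/(AE) and the spring compresses by P/k; together these equal δ_free.
So P = δ_free / [L/(AE) + 1/k] = 0.7117 / [ 280/(600×69×10³) + 1/(290×10³) ].
P = 0.7117 / 1.021×10⁻⁵ = 69700 N.
Spring compression = P/k = 69700/(290×10³) = 0.2403 mm.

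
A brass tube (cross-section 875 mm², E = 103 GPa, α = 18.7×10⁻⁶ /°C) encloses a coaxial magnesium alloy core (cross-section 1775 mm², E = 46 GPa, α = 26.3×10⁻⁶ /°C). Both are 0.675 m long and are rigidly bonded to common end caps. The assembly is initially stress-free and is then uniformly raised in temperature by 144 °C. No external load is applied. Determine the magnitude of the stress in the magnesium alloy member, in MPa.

σ ≈ 26.4 MPa (compressive)

The magnesium alloy has the larger α, so on heating it would change length more than the brass if both were free. The rigid plates force a common final length, so the magnesium alloy is put into compression and the brass into tension, with equal and opposite forces P (no external load).
Setting the final lengths equal and cancelling L: (α₁ − α₂)ΔT = P/(A₁E₁) + P/(A₂E₂).
|α₁ − α₂|·ΔT = 7.6×10⁻⁶ × 144 = 0.001094.
1/(A₁E₁) + 1/(A₂E₂) = 1/(875×103×10³) + 1/(1775×46×10³) = 2.334×10⁻⁸ N⁻¹.
So P = 0.001094 / 2.334×10⁻⁸ = 46.88 kN.
σ_{magnesium alloy} = P/A₂ = 46880/1775 = 26.41 MPa, compressive.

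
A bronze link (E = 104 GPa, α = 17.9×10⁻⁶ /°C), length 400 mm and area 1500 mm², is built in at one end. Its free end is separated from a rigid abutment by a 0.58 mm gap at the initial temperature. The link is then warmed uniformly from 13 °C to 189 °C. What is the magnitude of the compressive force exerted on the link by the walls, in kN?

P ≈ 265 kN

Unrestrained expansion: δ_free = αΔT L = 17.9×10⁻⁶ × 176 × 400 = 1.26 mm.
This exceeds the 0.58 mm gap, so the wall pushes back. The portion of expansion that must be recovered elastically is δ_free − gap = 1.26 − 0.58 = 0.6802 mm.
So σ = E(δ_free − g)/L = 104×10³ × 0.6802/400 = 176.8 MPa.
Force on the wall = σA = 176.8 × 1500 mm² = 265.3 kN.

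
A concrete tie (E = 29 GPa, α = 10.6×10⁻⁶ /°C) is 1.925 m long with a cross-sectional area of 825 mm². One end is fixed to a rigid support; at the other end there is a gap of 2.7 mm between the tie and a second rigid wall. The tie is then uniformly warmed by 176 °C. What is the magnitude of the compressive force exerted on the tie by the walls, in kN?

P ≈ 11.1 kN

Free thermal elongation = αΔT L = 10.6×10⁻⁶ × 176 × 1925 = 3.591 mm.
The gap closes (δ_free > 2.7 mm) and the wall then resists a further 3.591 − 2.7 = 0.8913 mm of expansion.
Compatibility: PL/(AE) = 0.8913 mm, so σ = P/A = E × (0.8913/1925) = 13.43 MPa.
Force on the wall = σA = 13.43 × 825 mm² = 11.08 kN.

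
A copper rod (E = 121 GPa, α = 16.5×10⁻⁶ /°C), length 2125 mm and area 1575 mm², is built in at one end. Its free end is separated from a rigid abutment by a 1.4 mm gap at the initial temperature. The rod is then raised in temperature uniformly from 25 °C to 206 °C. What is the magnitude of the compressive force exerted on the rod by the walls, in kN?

P ≈ 444 kN

Unrestrained expansion: δ_free = αΔT L = 16.5×10⁻⁶ × 181 × 2125 = 6.346 mm.
This exceeds the 1.4 mm gap, so the wall pushes back. The portion of expansion that must be recovered elastically is δ_free − gap = 6.346 − 1.4 = 4.946 mm.
That suppressed elongation corresponds to σ = E·Δ/L = 121×10³ × 4.946/2125 = 281.6 MPa.
P = σA = 281.6 × 1575 = 443.6 kN.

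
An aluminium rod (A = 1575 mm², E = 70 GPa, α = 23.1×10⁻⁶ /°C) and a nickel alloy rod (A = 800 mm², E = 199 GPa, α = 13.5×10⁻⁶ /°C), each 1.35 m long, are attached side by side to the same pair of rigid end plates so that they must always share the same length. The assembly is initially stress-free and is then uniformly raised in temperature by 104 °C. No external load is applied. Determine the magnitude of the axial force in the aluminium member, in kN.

P ≈ 65 kN (compressive in the aluminium)

Equilibrium of a rigid end plate with no external load gives equal and opposite internal forces ±P in the two members. Since α_{aluminium} > α_{nickel alloy}, heating drives the aluminium into compression and the nickel alloy into tension.
Equating the net (thermal + elastic) strains gives |α₁ − α₂|·ΔT = P·[1/(A₁E₁) + 1/(A₂E₂)].
|α₁ − α₂|·ΔT = 9.6×10⁻⁶ × 104 = 0.0009984.
1/(A₁E₁) + 1/(A₂E₂) = 1/(1575×70×10³) + 1/(800×199×10³) = 1.535×10⁻⁸ N⁻¹.
P = 0.0009984 / 1.535×10⁻⁸ = 65040 N = 65.04 kN.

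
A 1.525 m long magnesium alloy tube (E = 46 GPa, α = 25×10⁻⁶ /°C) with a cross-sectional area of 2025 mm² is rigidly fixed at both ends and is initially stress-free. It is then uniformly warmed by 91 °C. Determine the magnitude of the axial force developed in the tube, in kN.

Full restraint means ε = 0, so the stress is σ = EαΔT = 46×10³ × 25×10⁻⁶ × 91 = 104.6 MPa.
Then P = σA = 104.6 × 2025 mm² = 211.9 kN, compressive.

P ≈ 212 kN (compressive)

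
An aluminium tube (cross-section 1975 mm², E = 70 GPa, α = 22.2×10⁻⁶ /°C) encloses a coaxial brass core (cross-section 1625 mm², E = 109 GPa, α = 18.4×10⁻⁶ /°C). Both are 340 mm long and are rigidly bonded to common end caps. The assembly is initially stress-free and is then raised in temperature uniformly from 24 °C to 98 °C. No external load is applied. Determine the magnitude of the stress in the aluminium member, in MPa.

σ ≈ 11.1 MPa (compressive)

Both members must finish at the same length. With the larger α, the aluminium tends to over-expand; the plates restrain it, putting the aluminium in compression and the brass in tension. With no external load the two internal forces are equal and opposite, magnitude P.
Compatibility of the two members (thermal + elastic change equal): (α₁ − α₂)ΔT = P·[1/(A₁E₁) + 1/(A₂E₂)].
|α₁ − α₂|·ΔT = 3.8×10⁻⁶ × 74 = 0.0002812.
1/(A₁E₁) + 1/(A₂E₂) = 1/(1975×70×10³) + 1/(1625×109×10³) = 1.288×10⁻⁸ N⁻¹.
So P = 0.0002812 / 1.288×10⁻⁸ = 21.83 kN.
σ_{aluminium} = P/A₁ = 21830/1975 = 11.06 MPa, compressive.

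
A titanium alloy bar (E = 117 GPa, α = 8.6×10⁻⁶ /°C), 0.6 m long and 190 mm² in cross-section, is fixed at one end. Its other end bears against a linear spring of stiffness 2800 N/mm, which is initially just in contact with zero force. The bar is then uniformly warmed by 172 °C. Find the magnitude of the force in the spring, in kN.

P ≈ 2.31 kN

If the spring were absent the bar would lengthen by αΔT L = 8.6×10⁻⁶ × 172 × 600 = 0.8875 mm.
With a force P in the spring, the elastic change of the bar is PL/(AE) and that of the spring is P/k; compatibility requires their sum to equal δ_free.
So P = δ_free / [L/(AE) + 1/k] = 0.8875 / [ 600/(190×117×10³) + 1/(2800) ].
P = 0.8875 / 0.0003841 = 2310 N.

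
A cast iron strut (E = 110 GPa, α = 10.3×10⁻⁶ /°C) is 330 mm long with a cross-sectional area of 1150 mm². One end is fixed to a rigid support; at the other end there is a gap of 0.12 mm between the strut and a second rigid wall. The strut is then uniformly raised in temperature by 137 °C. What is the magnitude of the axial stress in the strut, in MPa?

If the wall were absent the strut would grow by αΔT L = 10.3×10⁻⁶ × 137 × 330 = 0.4657 mm.
The gap closes (δ_free > 0.12 mm) and the wall then resists a further 0.4657 − 0.12 = 0.3457 mm of expansion.
So σ = E(δ_free − g)/L = 110×10³ × 0.3457/330 = 115.2 MPa.

σ ≈ 115 MPa (compressive)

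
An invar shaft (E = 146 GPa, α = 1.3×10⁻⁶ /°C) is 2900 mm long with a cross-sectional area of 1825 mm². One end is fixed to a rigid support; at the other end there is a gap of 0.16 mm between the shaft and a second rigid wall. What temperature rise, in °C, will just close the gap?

ΔT ≈ 42.4 °C

The gap closes when αΔT L = 0.16 mm, since the shaft is still unstressed at that instant.
So ΔT = g/(αL) = 0.16/(1.3×10⁻⁶ × 2900) = 42.44 °C.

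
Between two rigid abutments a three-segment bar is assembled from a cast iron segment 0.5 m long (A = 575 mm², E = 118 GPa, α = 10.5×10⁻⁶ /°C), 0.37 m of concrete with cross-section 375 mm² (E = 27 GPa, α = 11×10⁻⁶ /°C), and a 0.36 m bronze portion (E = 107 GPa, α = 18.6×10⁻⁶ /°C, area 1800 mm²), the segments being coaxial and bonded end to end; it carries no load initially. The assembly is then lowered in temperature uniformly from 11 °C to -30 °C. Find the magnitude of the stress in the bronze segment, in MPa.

σ ≈ 7.97 MPa (tensile)

Free thermal contraction of the whole bar: Σ αᵢΔT Lᵢ = 10.5×10⁻⁶×41×500 + 11×10⁻⁶×41×370 + 18.6×10⁻⁶×41×360 = 0.6567 mm.
The rigid supports impose zero overall length change; the single axial force P common to all segments must satisfy P Σ Lᵢ/(AᵢEᵢ) = δ_free.
Σ Lᵢ/(AᵢEᵢ) = 500/(575×118×10³) + 370/(375×27×10³) + 360/(1800×107×10³) = 4.578×10⁻⁵ mm/N.
P = 0.6567 / 4.578×10⁻⁵ = 14340 N = 14.34 kN, tensile.
σ_{bronze} = P / A = 14340 / 1800 = 7.968 MPa.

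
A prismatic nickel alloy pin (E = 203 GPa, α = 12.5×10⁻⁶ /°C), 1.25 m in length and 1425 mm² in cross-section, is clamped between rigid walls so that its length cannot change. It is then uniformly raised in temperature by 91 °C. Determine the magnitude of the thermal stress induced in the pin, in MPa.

σ ≈ 231 MPa (compressive)

The supports are rigid, so the total axial strain is zero. The restrained thermal strain is ε = αΔT = 12.5×10⁻⁶ × 91 = 1137.5×10⁻⁶.
The stress required to suppress this strain is σ = Eε = 203×10³ × 1137.5×10⁻⁶ = 230.9 MPa, compressive since the pin is trying to expand.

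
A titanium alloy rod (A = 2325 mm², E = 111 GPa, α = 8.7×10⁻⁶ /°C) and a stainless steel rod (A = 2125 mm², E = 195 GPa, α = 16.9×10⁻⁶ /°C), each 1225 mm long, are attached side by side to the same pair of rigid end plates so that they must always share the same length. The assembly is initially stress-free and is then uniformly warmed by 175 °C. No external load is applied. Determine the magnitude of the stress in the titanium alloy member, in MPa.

Both members must finish at the same length. With the larger α, the stainless steel tends to over-expand; the plates restrain it, putting the stainless steel in compression and the titanium alloy in tension. With no external load the two internal forces are equal and opposite, magnitude P.
Equating the net (thermal + elastic) strains gives |α₁ − α₂|·ΔT = P·[1/(A₁E₁) + 1/(A₂E₂)].
|α₁ − α₂|·ΔT = 8.2×10⁻⁶ × 175 = 0.001435.
1/(A₁E₁) + 1/(A₂E₂) = 1/(2325×111×10³) + 1/(2125×195×10³) = 6.288×10⁻⁹ N⁻¹.
P = 0.001435 / 6.288×10⁻⁹ = 228200 N = 228.2 kN.
σ_{titanium alloy} = P/A₁ = 228200/2325 = 98.15 MPa, tensile.

σ ≈ 98.2 MPa (tensile)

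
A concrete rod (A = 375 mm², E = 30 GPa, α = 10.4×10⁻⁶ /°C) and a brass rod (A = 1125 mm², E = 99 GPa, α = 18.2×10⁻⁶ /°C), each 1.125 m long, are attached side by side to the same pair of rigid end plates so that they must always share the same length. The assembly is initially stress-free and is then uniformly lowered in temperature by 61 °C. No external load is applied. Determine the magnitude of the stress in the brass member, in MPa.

σ ≈ 4.32 MPa (tensile)

Equilibrium of a rigid end plate with no external load gives equal and opposite internal forces ±P in the two members. Since α_{brass} > α_{concrete}, cooling drives the brass into tension and the concrete into compression.
Compatibility of the two members (thermal + elastic change equal): (α₁ − α₂)ΔT = P·[1/(A₁E₁) + 1/(A₂E₂)].
|α₁ − α₂|·ΔT = 7.8×10⁻⁶ × 61 = 0.0004758.
1/(A₁E₁) + 1/(A₂E₂) = 1/(375×30×10³) + 1/(1125×99×10³) = 9.787×10⁻⁸ N⁻¹.
So P = 0.0004758 / 9.787×10⁻⁸ = 4.862 kN.
σ_{brass} = P/A₂ = 4862/1125 = 4.321 MPa, tensile.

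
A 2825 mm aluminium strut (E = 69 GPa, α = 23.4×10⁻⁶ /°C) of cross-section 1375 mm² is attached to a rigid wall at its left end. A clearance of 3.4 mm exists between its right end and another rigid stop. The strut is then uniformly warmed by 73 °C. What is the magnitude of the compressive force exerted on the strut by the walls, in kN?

Unrestrained expansion: δ_free = αΔT L = 23.4×10⁻⁶ × 73 × 2825 = 4.826 mm.
The gap closes (δ_free > 3.4 mm) and the wall then resists a further 4.826 − 3.4 = 1.426 mm of expansion.
That suppressed elongation corresponds to σ = E·Δ/L = 69×10³ × 1.426/2825 = 34.82 MPa.
P = σA = 34.82 × 1375 = 47.88 kN.

P ≈ 47.9 kN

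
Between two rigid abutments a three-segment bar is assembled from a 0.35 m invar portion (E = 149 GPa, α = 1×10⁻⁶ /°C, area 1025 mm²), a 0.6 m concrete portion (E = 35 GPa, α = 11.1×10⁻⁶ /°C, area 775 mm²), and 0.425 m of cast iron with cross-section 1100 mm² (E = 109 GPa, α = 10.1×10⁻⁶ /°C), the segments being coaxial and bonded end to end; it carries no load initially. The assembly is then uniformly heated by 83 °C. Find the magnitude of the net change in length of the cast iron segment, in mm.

|ΔL| ≈ 0.237 mm

Free thermal expansion of the whole bar: Σ αᵢΔT Lᵢ = 1×10⁻⁶×83×350 + 11.1×10⁻⁶×83×600 + 10.1×10⁻⁶×83×425 = 0.9381 mm.
Since the ends are fixed, an axial force P builds up, equal in every segment, with P · Σ Lᵢ/(AᵢEᵢ) = δ_free.
The series flexibility is Σ Lᵢ/(AᵢEᵢ) = 350/(1025×149×10³) + 600/(775×35×10³) + 425/(1100×109×10³) = 2.796×10⁻⁵ mm/N.
So P = 0.9381 / 2.796×10⁻⁵ = 33.56 kN, compressive.
For the cast iron segment, free thermal change = 10.1×10⁻⁶×83×425 = 0.3563 mm and elastic change from P = 33560×425/(1100×109×10³) = 0.1189 mm; these oppose, so the net change is 0.237 mm (segment lengthens).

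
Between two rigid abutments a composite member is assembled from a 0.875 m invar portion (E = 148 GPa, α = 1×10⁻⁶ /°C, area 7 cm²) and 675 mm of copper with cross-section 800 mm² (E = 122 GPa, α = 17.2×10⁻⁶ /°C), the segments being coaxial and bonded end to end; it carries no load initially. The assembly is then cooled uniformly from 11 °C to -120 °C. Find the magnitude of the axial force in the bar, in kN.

Free thermal contraction of the whole bar: Σ αᵢΔT Lᵢ = 1×10⁻⁶×131×875 + 17.2×10⁻⁶×131×675 = 1.636 mm.
The walls prevent any net length change, so an axial force P (same in every segment) develops. Compatibility: P · Σ Lᵢ/(AᵢEᵢ) = δ_free.
The series flexibility is Σ Lᵢ/(AᵢEᵢ) = 875/(700×148×10³) + 675/(800×122×10³) = 1.536×10⁻⁵ mm/N.
Hence P = δ_free / Σ(L/AE) = 1.636/1.536×10⁻⁵ = 106.5 kN (tensile).

P ≈ 106 kN (tensile)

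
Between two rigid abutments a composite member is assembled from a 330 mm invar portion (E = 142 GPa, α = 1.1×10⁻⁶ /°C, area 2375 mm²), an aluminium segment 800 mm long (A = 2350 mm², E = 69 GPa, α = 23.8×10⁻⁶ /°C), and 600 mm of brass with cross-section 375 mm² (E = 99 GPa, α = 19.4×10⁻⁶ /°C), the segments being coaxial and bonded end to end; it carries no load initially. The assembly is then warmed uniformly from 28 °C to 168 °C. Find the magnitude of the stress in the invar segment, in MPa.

Free thermal expansion of the whole bar: Σ αᵢΔT Lᵢ = 1.1×10⁻⁶×140×330 + 23.8×10⁻⁶×140×800 + 19.4×10⁻⁶×140×600 = 4.346 mm.
Since the ends are fixed, an axial force P builds up, equal in every segment, with P · Σ Lᵢ/(AᵢEᵢ) = δ_free.
Σ Lᵢ/(AᵢEᵢ) = 330/(2375×142×10³) + 800/(2350×69×10³) + 600/(375×99×10³) = 2.207×10⁻⁵ mm/N.
Hence P = δ_free / Σ(L/AE) = 4.346/2.207×10⁻⁵ = 196.9 kN (compressive).
σ_{invar} = P / A = 196900 / 2375 = 82.9 MPa.

σ ≈ 82.9 MPa (compressive)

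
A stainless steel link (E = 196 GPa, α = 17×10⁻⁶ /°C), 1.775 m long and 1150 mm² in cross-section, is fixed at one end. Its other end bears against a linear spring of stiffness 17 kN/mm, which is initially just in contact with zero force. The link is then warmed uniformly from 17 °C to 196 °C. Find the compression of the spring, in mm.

Free thermal expansion: δ_free = αΔT L = 17×10⁻⁶ × 179 × 1775 = 5.401 mm.
Let P be the compressive force at the spring. The link shortens elastically by PL/(AE) and the spring compresses by P/k; together these equal δ_free.
So P = δ_free / [L/(AE) + 1/k] = 5.401 / [ 1775/(1150×196×10³) + 1/(17×10³) ].
P = 5.401 / 6.67×10⁻⁵ = 80980 N.
Spring compression = P/k = 80980/(17×10³) = 4.764 mm.

δ ≈ 4.76 mm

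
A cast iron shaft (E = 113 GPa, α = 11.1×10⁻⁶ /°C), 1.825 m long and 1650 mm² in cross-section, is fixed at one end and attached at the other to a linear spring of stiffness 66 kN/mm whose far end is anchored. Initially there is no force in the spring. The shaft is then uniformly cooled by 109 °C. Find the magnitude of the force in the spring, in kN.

The unrestrained thermal change is αΔT L = 11.1×10⁻⁶ × 109 × 1825 = 2.208 mm.
With a force P in the spring, the elastic change of the shaft is PL/(AE) and that of the spring is P/k; compatibility requires their sum to equal δ_free.
P [ L/(AE) + 1/k ] = δ_free → P [ 1825/(1650×113×10³) + 1/(66×10³) ] = 2.208.
P = 2.208 / 2.494×10⁻⁵ = 88540 N.

P ≈ 88.5 kN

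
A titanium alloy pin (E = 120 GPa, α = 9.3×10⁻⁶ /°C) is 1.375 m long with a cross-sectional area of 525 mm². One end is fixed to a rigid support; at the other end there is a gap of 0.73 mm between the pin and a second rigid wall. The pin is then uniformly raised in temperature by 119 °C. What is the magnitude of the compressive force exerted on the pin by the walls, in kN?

Free thermal elongation = αΔT L = 9.3×10⁻⁶ × 119 × 1375 = 1.522 mm.
The gap closes (δ_free > 0.73 mm) and the wall then resists a further 1.522 − 0.73 = 0.7917 mm of expansion.
That suppressed elongation corresponds to σ = E·Δ/L = 120×10³ × 0.7917/1375 = 69.09 MPa.
P = σA = 69.09 × 525 = 36.27 kN.

P ≈ 36.3 kN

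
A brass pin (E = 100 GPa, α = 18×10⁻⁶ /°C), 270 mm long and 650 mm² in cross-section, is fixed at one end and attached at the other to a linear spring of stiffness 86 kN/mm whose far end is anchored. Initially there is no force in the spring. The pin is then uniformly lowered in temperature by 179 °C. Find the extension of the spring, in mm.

If the spring were absent the pin would shorten by αΔT L = 18×10⁻⁶ × 179 × 270 = 0.8699 mm.
Let P be the tensile force in the spring. The pin extends elastically by PL/(AE) and the spring stretches by P/k; together these equal δ_free.
P [ L/(AE) + 1/k ] = δ_free → P [ 270/(650×100×10³) + 1/(86×10³) ] = 0.8699.
P = 0.8699 / 1.578×10⁻⁵ = 55120 N.
Spring extension = P/k = 55120/(86×10³) = 0.641 mm.

δ ≈ 0.641 mm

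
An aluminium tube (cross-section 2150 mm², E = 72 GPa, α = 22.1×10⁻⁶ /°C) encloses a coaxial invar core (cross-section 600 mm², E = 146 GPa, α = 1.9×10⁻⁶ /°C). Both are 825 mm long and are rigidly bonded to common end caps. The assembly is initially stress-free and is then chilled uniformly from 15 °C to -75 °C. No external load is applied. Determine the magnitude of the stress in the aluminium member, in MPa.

Both members must finish at the same length. With the larger α, the aluminium tends to over-contract; the plates restrain it, putting the aluminium in tension and the invar in compression. With no external load the two internal forces are equal and opposite, magnitude P.
Compatibility of the two members (thermal + elastic change equal): (α₁ − α₂)ΔT = P·[1/(A₁E₁) + 1/(A₂E₂)].
|α₁ − α₂|·ΔT = 20.2×10⁻⁶ × 90 = 0.001818.
1/(A₁E₁) + 1/(A₂E₂) = 1/(2150×72×10³) + 1/(600×146×10³) = 1.788×10⁻⁸ N⁻¹.
P = 0.001818 / 1.788×10⁻⁸ = 101700 N = 101.7 kN.
σ_{aluminium} = P/A₁ = 101700/2150 = 47.3 MPa, tensile.

σ ≈ 47.3 MPa (tensile)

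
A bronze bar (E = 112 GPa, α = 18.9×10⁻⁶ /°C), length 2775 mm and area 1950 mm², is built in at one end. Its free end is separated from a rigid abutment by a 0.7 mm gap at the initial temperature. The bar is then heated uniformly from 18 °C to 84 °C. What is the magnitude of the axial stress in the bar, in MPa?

Free thermal elongation = αΔT L = 18.9×10⁻⁶ × 66 × 2775 = 3.462 mm.
After closing the 0.7 mm clearance, 3.462 − 0.7 = 2.762 mm of expansion remains to be suppressed by the wall.
That suppressed elongation corresponds to σ = E·Δ/L = 112×10³ × 2.762/2775 = 111.5 MPa.

σ ≈ 111 MPa (compressive)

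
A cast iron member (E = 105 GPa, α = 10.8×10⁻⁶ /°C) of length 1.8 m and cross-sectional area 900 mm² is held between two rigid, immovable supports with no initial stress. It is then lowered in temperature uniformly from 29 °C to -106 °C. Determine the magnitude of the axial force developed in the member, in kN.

The ends cannot move, so σ = EαΔT = 105×10³ × 10.8×10⁻⁶ × 135 = 153.1 MPa.
P = AEαΔT = 900 × 105×10³ × 10.8×10⁻⁶ × 135 = 137.8 kN (tensile).

P ≈ 138 kN (tensile)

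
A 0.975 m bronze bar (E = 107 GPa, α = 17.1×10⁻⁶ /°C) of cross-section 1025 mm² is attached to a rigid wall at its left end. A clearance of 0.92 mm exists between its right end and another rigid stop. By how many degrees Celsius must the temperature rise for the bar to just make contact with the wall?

The gap closes when αΔT L = 0.92 mm, since the bar is still unstressed at that instant.
ΔT = 0.92 / (17.1×10⁻⁶ × 975) = 55.18 °C.

ΔT ≈ 55.2 °C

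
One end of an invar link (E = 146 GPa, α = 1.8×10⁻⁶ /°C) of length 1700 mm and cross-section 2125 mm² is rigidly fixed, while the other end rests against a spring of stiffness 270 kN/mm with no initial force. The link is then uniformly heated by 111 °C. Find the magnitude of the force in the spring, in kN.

P ≈ 37 kN

Free thermal expansion: δ_free = αΔT L = 1.8×10⁻⁶ × 111 × 1700 = 0.3397 mm.
Let P be the compressive force at the spring. The link shortens elastically by PL/(AE) and the spring compresses by P/k; together these equal δ_free.
So P = δ_free / [L/(AE) + 1/k] = 0.3397 / [ 1700/(2125×146×10³) + 1/(270×10³) ].
P = 0.3397 / 9.183×10⁻⁶ = 36990 N.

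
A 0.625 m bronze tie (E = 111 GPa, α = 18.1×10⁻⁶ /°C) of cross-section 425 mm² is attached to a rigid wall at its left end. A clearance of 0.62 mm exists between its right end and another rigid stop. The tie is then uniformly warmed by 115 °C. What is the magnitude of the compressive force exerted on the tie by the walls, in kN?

If the wall were absent the tie would grow by αΔT L = 18.1×10⁻⁶ × 115 × 625 = 1.301 mm.
This exceeds the 0.62 mm gap, so the wall pushes back. The portion of expansion that must be recovered elastically is δ_free − gap = 1.301 − 0.62 = 0.6809 mm.
So σ = E(δ_free − g)/L = 111×10³ × 0.6809/625 = 120.9 MPa.
Force on the wall = σA = 120.9 × 425 mm² = 51.4 kN.

P ≈ 51.4 kN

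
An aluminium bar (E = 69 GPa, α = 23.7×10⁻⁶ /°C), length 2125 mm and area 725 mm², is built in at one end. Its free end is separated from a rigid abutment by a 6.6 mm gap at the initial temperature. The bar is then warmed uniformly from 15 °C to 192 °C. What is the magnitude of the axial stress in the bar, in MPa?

σ ≈ 75.1 MPa (compressive)

Unrestrained expansion: δ_free = αΔT L = 23.7×10⁻⁶ × 177 × 2125 = 8.914 mm.
After closing the 6.6 mm clearance, 8.914 − 6.6 = 2.314 mm of expansion remains to be suppressed by the wall.
That suppressed elongation corresponds to σ = E·Δ/L = 69×10³ × 2.314/2125 = 75.14 MPa.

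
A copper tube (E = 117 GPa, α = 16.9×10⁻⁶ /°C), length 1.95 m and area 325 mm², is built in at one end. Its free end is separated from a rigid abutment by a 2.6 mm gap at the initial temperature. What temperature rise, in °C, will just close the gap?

The gap closes when αΔT L = 2.6 mm, since the tube is still unstressed at that instant.
ΔT = 2.6 / (16.9×10⁻⁶ × 1950) = 78.9 °C.

ΔT ≈ 78.9 °C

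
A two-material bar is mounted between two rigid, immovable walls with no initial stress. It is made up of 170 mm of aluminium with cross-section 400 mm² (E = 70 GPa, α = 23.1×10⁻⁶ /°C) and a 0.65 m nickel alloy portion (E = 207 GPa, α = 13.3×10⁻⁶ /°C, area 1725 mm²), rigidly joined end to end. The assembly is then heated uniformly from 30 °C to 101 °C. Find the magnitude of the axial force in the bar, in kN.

If the supports were absent, the total length change would be Σ αᵢΔT Lᵢ = 23.1×10⁻⁶×71×170 + 13.3×10⁻⁶×71×650 = 0.8926 mm.
The rigid supports impose zero overall length change; the single axial force P common to all segments must satisfy P Σ Lᵢ/(AᵢEᵢ) = δ_free.
Σ Lᵢ/(AᵢEᵢ) = 170/(400×70×10³) + 650/(1725×207×10³) = 7.892×10⁻⁶ mm/N.
P = 0.8926 / 7.892×10⁻⁶ = 113100 N = 113.1 kN, compressive.

P ≈ 113 kN (compressive)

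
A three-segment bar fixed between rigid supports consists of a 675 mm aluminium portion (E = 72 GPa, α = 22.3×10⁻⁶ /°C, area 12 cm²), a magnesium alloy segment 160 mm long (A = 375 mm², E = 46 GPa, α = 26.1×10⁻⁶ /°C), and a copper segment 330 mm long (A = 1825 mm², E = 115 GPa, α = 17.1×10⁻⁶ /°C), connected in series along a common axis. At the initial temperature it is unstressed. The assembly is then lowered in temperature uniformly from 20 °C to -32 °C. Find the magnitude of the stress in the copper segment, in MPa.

Free thermal contraction of the whole bar: Σ αᵢΔT Lᵢ = 22.3×10⁻⁶×52×675 + 26.1×10⁻⁶×52×160 + 17.1×10⁻⁶×52×330 = 1.293 mm.
Since the ends are fixed, an axial force P builds up, equal in every segment, with P · Σ Lᵢ/(AᵢEᵢ) = δ_free.
Σ Lᵢ/(AᵢEᵢ) = 675/(1200×72×10³) + 160/(375×46×10³) + 330/(1825×115×10³) = 1.866×10⁻⁵ mm/N.
P = 1.293 / 1.866×10⁻⁵ = 69310 N = 69.31 kN, tensile.
σ_{copper} = P / A = 69310 / 1825 = 37.98 MPa.

σ ≈ 38 MPa (tensile)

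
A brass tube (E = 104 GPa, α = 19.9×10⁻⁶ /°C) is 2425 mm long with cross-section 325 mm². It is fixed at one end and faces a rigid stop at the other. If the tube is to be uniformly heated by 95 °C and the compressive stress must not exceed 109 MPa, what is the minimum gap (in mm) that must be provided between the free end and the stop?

g ≈ 2.04 mm

With no wall the tube would lengthen by αΔT L = 19.9×10⁻⁶ × 95 × 2425 = 4.584 mm.
A stress of 109 MPa corresponds to the wall pushing the tube back by σL/E = 109×2425/(104×10³) = 2.542 mm.
So the gap has to take up the difference, g_min = δ_free − σL/E = 4.584 − 2.542 = 2.043 mm.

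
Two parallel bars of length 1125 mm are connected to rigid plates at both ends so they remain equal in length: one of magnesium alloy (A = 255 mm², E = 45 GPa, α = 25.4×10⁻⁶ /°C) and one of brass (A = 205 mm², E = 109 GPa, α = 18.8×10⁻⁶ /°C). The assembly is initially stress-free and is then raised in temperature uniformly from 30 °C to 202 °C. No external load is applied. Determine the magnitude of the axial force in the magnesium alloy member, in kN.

P ≈ 8.61 kN (compressive in the magnesium alloy)

Equilibrium of a rigid end plate with no external load gives equal and opposite internal forces ±P in the two members. Since α_{magnesium alloy} > α_{brass}, heating drives the magnesium alloy into compression and the brass into tension.
Equating the net (thermal + elastic) strains gives |α₁ − α₂|·ΔT = P·[1/(A₁E₁) + 1/(A₂E₂)].
|α₁ − α₂|·ΔT = 6.6×10⁻⁶ × 172 = 0.001135.
1/(A₁E₁) + 1/(A₂E₂) = 1/(255×45×10³) + 1/(205×109×10³) = 1.319×10⁻⁷ N⁻¹.
So P = 0.001135 / 1.319×10⁻⁷ = 8.607 kN.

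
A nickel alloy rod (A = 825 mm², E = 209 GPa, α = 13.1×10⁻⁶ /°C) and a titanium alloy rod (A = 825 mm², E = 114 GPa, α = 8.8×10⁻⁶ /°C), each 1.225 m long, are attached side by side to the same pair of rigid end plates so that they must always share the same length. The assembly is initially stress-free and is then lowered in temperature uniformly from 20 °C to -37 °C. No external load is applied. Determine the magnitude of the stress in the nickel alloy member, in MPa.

Both members must finish at the same length. With the larger α, the nickel alloy tends to over-contract; the plates restrain it, putting the nickel alloy in tension and the titanium alloy in compression. With no external load the two internal forces are equal and opposite, magnitude P.
Compatibility of the two members (thermal + elastic change equal): (α₁ − α₂)ΔT = P·[1/(A₁E₁) + 1/(A₂E₂)].
|α₁ − α₂|·ΔT = 4.3×10⁻⁶ × 57 = 0.0002451.
1/(A₁E₁) + 1/(A₂E₂) = 1/(825×209×10³) + 1/(825×114×10³) = 1.643×10⁻⁸ N⁻¹.
So P = 0.0002451 / 1.643×10⁻⁸ = 14.92 kN.
σ_{nickel alloy} = P/A₁ = 14920/825 = 18.08 MPa, tensile.

σ ≈ 18.1 MPa (tensile)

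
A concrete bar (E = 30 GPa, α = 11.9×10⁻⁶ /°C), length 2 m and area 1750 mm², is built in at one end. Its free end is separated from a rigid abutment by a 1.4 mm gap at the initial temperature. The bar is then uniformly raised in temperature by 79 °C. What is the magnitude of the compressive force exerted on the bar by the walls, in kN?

If the wall were absent the bar would grow by αΔT L = 11.9×10⁻⁶ × 79 × 2000 = 1.88 mm.
This exceeds the 1.4 mm gap, so the wall pushes back. The portion of expansion that must be recovered elastically is δ_free − gap = 1.88 − 1.4 = 0.4802 mm.
That suppressed elongation corresponds to σ = E·Δ/L = 30×10³ × 0.4802/2000 = 7.203 MPa.
P = σA = 7.203 × 1750 = 12.61 kN.

P ≈ 12.6 kN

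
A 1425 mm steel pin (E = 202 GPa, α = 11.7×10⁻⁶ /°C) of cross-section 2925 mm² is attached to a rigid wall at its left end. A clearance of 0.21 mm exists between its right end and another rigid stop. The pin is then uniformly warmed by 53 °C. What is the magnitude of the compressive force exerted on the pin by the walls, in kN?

Unrestrained expansion: δ_free = αΔT L = 11.7×10⁻⁶ × 53 × 1425 = 0.8836 mm.
This exceeds the 0.21 mm gap, so the wall pushes back. The portion of expansion that must be recovered elastically is δ_free − gap = 0.8836 − 0.21 = 0.6736 mm.
That suppressed elongation corresponds to σ = E·Δ/L = 202×10³ × 0.6736/1425 = 95.49 MPa.
P = σA = 95.49 × 2925 = 279.3 kN.

P ≈ 279 kN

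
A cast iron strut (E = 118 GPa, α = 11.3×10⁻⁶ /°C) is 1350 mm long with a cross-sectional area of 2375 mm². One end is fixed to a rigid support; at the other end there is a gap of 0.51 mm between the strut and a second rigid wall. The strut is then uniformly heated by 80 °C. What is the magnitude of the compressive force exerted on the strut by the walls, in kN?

P ≈ 147 kN

Free thermal elongation = αΔT L = 11.3×10⁻⁶ × 80 × 1350 = 1.22 mm.
The gap closes (δ_free > 0.51 mm) and the wall then resists a further 1.22 − 0.51 = 0.7104 mm of expansion.
That suppressed elongation corresponds to σ = E·Δ/L = 118×10³ × 0.7104/1350 = 62.09 MPa.
P = σA = 62.09 × 2375 = 147.5 kN.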